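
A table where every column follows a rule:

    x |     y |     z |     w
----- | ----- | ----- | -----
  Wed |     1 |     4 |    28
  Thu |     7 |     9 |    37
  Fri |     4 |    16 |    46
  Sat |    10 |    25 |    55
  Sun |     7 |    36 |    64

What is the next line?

Column x: Wed, Thu, Fri, Sat, Sun → Mon (runs through the weekdays Mon→Sun).
Column y: alternating steps +6, −3, +6, −3, …, so 1, 7, 4, 10, 7 → 13.
Column z goes 4, 9, 16, 25, 36 → 49 (perfect squares: 2², 3², 4², …).
Column w: 28, 37, 46, 55, 64 → 73 (+9 each step).
Putting it together: Mon  13  49  73.

Mon  13  49  73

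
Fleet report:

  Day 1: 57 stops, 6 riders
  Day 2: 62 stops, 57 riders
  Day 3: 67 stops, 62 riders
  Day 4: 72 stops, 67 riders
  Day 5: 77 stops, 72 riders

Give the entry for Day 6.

82 stops, 77 riders

Stops — +5 each step: 57, 62, 67, 72, 77 → 82.
Riders: always the previous value of the stops; 6, 57, 62, 67, 72 → 77.
Combining the parts gives 82 stops, 77 riders.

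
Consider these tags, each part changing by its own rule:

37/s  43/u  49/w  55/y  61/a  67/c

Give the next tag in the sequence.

73/e

First component goes 37, 43, 49, 55, 61, 67 → 73 (+6 each step).
Letter — letters move forward 2 places in the alphabet, wrapping Z→A: s, u, w, y, a, c → e.
So the next tag is 73/e.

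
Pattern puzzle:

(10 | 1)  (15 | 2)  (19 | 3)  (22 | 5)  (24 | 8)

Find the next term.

First value: differences are 5, 4, 3, … (decreasing by 1 each time), so 10, 15, 19, 22, 24 → 25.
Second value — each term is the sum of the two before it: 1, 2, 3, 5, 8 → 13.
Combining the parts gives (25 | 13).

(25 | 13)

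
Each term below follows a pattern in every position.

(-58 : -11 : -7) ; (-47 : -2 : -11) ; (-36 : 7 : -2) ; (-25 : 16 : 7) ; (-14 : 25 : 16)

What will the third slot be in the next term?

25

Second slot goes -11, -2, 7, 16, 25 → 34 (+9 each step).
For the third slot, always the previous value of the second slot: -7, -11, -2, 7, 16 → 25.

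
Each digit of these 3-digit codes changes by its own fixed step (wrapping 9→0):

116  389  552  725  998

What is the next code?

161

First digit: 1, 3, 5, 7, 9 → 1 (+2 each step, mod 10).
Second digit: −3 each step, mod 10; 1, 8, 5, 2, 9 → 6.
Third digit: +3 each step, mod 10; 6, 9, 2, 5, 8 → 1.
So the next code is 161.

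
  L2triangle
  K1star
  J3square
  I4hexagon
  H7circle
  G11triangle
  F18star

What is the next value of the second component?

Letter — letters move back 1 place in the alphabet: L, K, J, I, H, G, F → E.
Second component: each term is the sum of the two before it; 2, 1, 3, 4, 7, 11, 18 → 29.
Shape: triangle, star, square, hexagon, circle, triangle, star → square (repeats triangle → star → square → hexagon → circle).

29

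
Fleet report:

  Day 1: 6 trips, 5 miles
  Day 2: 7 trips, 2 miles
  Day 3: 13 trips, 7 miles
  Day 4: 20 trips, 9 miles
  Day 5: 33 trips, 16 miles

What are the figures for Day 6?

53 trips, 25 miles

For the trips, each term is the sum of the two before it: 6, 7, 13, 20, 33 → 53.
Miles goes 5, 2, 7, 9, 16 → 25 (each term is the sum of the two before it).
Putting it together: 53 trips, 25 miles.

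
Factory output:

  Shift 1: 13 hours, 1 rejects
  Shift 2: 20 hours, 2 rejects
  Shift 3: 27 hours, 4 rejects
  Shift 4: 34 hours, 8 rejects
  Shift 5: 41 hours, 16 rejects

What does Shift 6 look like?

Hours — +7 each step: 13, 20, 27, 34, 41 → 48.
Rejects: 1, 2, 4, 8, 16 → 32 (×2 each step).
So the next record is 48 hours, 32 rejects.

48 hours, 32 rejects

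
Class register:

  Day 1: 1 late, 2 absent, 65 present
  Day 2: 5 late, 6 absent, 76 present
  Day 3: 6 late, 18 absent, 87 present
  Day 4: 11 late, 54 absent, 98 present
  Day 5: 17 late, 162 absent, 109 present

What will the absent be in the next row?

Late: 1, 5, 6, 11, 17 → 28 (each term is the sum of the two before it).
Absent: 2, 6, 18, 54, 162 → 486 (×3 each step).
Present: +11 each step; 65, 76, 87, 98, 109 → 120.

486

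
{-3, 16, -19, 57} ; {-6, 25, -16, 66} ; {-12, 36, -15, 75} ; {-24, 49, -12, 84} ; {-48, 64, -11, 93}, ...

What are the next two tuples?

{-96, 81, -8, 102}, {-192, 100, -7, 111}

For the first component, ×2 each step: -3, -6, -12, -24, -48 → -96 → -192.
For the second component, perfect squares: 4², 5², 6², …: 16, 25, 36, 49, 64 → 81 → 100.
Third component — alternating steps +3, +1, +3, +1, …: -19, -16, -15, -12, -11 → -8 → -7.
Fourth component: +9 each step, so 57, 66, 75, 84, 93 → 102 → 111.
Putting the parts together: {-96, 81, -8, 102} and then {-192, 100, -7, 111}.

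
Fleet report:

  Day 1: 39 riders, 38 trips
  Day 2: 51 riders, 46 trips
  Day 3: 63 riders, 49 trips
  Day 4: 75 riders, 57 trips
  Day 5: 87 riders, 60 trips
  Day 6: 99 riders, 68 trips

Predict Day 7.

For the riders, +12 each step: 39, 51, 63, 75, 87, 99 → 111.
Trips goes 38, 46, 49, 57, 60, 68 → 71 (alternating steps +8, +3, +8, +3, …).
So the next row is 111 riders, 71 trips.

111 riders, 71 trips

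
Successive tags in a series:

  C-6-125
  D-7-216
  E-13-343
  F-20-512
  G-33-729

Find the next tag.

Letter: C, D, E, F, G → H (letters move forward 1 place in the alphabet).
Second component: each term is the sum of the two before it, so 6, 7, 13, 20, 33 → 53.
Third component goes 125, 216, 343, 512, 729 → 1000 (perfect cubes: 5³, 6³, 7³, …).
So the next tag is H-53-1000.

H-53-1000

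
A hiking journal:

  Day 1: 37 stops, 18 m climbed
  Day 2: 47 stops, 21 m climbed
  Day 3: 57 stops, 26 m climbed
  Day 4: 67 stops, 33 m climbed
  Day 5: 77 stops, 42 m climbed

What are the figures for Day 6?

Stops: +10 each step, so 37, 47, 57, 67, 77 → 87.
M climbed goes 18, 21, 26, 33, 42 → 53 (differences are 3, 5, 7, … (increasing by 2 each time)).
Combining the parts gives 87 stops, 53 m climbed.

87 stops, 53 m climbed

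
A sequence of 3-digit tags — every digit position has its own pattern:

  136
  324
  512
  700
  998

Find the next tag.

186

For the first digit, +2 each step, mod 10: 1, 3, 5, 7, 9 → 1.
Second digit: −1 each step, mod 10; 3, 2, 1, 0, 9 → 8.
For the third digit, −2 each step, mod 10: 6, 4, 2, 0, 8 → 6.
Putting it together: 186.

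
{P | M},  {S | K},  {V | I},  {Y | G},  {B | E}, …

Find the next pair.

For the first letter, letters move forward 3 places in the alphabet, wrapping Z→A: P, S, V, Y, B → E.
Second letter: letters move back 2 places in the alphabet; M, K, I, G, E → C.
So the next pair is {E | C}.

{E | C}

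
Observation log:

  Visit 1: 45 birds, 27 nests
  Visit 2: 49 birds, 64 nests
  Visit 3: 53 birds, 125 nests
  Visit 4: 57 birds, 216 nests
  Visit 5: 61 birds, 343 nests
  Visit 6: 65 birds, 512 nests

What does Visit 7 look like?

69 birds, 729 nests

Birds: 45, 49, 53, 57, 61, 65 → 69 (+4 each step).
For the nests, perfect cubes: 3³, 4³, 5³, …: 27, 64, 125, 216, 343, 512 → 729.
Combining the parts gives 69 birds, 729 nests.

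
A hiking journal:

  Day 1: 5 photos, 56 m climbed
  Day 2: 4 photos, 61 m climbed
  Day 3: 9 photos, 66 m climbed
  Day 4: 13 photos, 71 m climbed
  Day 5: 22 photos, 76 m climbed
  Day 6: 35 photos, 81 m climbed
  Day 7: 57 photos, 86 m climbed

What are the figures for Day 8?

92 photos, 91 m climbed

Photos — each term is the sum of the two before it: 5, 4, 9, 13, 22, 35, 57 → 92.
M climbed: +5 each step, so 56, 61, 66, 71, 76, 81, 86 → 91.
Putting it together: 92 photos, 91 m climbed.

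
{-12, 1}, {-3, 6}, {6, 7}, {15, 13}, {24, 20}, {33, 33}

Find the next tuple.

{42, 53}

First component goes -12, -3, 6, 15, 24, 33 → 42 (+9 each step).
For the second component, each term is the sum of the two before it: 1, 6, 7, 13, 20, 33 → 53.
Putting it together: {42, 53}.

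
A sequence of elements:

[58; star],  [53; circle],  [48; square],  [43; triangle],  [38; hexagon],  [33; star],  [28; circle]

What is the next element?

[23; square]

For the first value, −5 each step: 58, 53, 48, 43, 38, 33, 28 → 23.
Shape — repeats star → circle → square → triangle → hexagon: star, circle, square, triangle, hexagon, star, circle → square.
Putting it together: [23; square].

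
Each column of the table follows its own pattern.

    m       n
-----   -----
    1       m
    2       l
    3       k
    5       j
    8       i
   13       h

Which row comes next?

21  g

For the column m, each term is the sum of the two before it: 1, 2, 3, 5, 8, 13 → 21.
Column n — letters move back 1 place in the alphabet: m, l, k, j, i, h → g.
So the next row is 21  g.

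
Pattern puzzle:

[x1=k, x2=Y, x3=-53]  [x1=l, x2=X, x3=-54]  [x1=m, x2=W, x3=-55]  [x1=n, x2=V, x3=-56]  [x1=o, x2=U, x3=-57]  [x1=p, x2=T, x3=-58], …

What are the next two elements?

X1: k, l, m, n, o, p → q → r (letters move forward 1 place in the alphabet).
X2: letters move back 1 place in the alphabet; Y, X, W, V, U, T → S → R.
X3 goes -53, -54, -55, -56, -57, -58 → -59 → -60 (−1 each step).
Putting the parts together: [x1=q, x2=S, x3=-59] and then [x1=r, x2=R, x3=-60].

[x1=q, x2=S, x3=-59], [x1=r, x2=R, x3=-60]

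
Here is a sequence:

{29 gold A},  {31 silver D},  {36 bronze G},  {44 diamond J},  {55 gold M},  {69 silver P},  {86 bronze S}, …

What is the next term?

First slot: differences are 2, 5, 8, … (increasing by 3 each time), so 29, 31, 36, 44, 55, 69, 86 → 106.
Rank: repeats gold → silver → bronze → diamond, so gold, silver, bronze, diamond, gold, silver, bronze → diamond.
Letter goes A, D, G, J, M, P, S → V (letters move forward 3 places in the alphabet).
So the next term is {106 diamond V}.

{106 diamond V}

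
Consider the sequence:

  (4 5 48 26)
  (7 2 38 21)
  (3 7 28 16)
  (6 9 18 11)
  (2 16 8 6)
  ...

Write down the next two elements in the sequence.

First component goes 4, 7, 3, 6, 2 → 5 → 1 (alternating steps +3, −4, +3, −4, …).
Second component: each term is the sum of the two before it, so 5, 2, 7, 9, 16 → 25 → 41.
For the third component, −10 each step: 48, 38, 28, 18, 8 → -2 → -12.
Fourth component — −5 each step: 26, 21, 16, 11, 6 → 1 → -4.
So the next two elements are (5 25 -2 1) and (1 41 -12 -4).

(5 25 -2 1), (1 41 -12 -4)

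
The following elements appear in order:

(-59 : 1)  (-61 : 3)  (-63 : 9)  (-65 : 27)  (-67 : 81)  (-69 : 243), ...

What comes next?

First entry: -59, -61, -63, -65, -67, -69 → -71 (−2 each step).
Second entry: 1, 3, 9, 27, 81, 243 → 729 (×3 each step).
Combining the parts gives (-71 : 729).

(-71 : 729)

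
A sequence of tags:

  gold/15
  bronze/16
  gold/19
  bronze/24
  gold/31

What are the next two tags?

bronze/40 then gold/51

Rank: gold, bronze, gold, bronze, gold → bronze → gold (alternates gold ↔ bronze).
For the second component, differences are 1, 3, 5, … (increasing by 2 each time): 15, 16, 19, 24, 31 → 40 → 51.
Putting the parts together: bronze/40 and then gold/51.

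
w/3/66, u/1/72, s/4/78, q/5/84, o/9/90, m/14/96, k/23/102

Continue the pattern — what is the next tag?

i/37/108

For the letter, letters move back 2 places in the alphabet: w, u, s, q, o, m, k → i.
Second component: each term is the sum of the two before it; 3, 1, 4, 5, 9, 14, 23 → 37.
For the third component, +6 each step: 66, 72, 78, 84, 90, 96, 102 → 108.
So the next tag is i/37/108.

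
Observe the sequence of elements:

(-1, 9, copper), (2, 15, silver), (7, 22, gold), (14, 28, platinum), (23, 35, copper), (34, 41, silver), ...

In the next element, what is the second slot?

First slot: differences are 3, 5, 7, … (increasing by 2 each time), so -1, 2, 7, 14, 23, 34 → 47.
Second slot: alternating steps +6, +7, +6, +7, …; 9, 15, 22, 28, 35, 41 → 48.
Metal: repeats copper → silver → gold → platinum, so copper, silver, gold, platinum, copper, silver → gold.

48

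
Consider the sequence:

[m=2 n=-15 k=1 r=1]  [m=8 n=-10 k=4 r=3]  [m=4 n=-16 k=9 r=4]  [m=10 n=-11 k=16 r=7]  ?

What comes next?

M: alternating steps +6, −4, +6, −4, …, so 2, 8, 4, 10 → 6.
N: -15, -10, -16, -11 → -17 (alternating steps +5, −6, +5, −6, …).
K — perfect squares: 1², 2², 3², …: 1, 4, 9, 16 → 25.
R: each term is the sum of the two before it; 1, 3, 4, 7 → 11.
So the next tuple is [m=6 n=-17 k=25 r=11].

[m=6 n=-17 k=25 r=11]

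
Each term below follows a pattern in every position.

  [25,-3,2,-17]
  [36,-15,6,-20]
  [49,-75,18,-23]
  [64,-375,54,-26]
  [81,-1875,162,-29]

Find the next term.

First coordinate — perfect squares: 5², 6², 7², …: 25, 36, 49, 64, 81 → 100.
Second coordinate: ×5 each step, so -3, -15, -75, -375, -1875 → -9375.
Third coordinate goes 2, 6, 18, 54, 162 → 486 (×3 each step).
Fourth coordinate goes -17, -20, -23, -26, -29 → -32 (−3 each step).
So the next term is [100,-9375,486,-32].

[100,-9375,486,-32]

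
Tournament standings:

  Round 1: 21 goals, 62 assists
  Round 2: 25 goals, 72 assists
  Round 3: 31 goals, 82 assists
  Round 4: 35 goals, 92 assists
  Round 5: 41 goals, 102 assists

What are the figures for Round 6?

Goals: alternating steps +4, +6, +4, +6, …, so 21, 25, 31, 35, 41 → 45.
Assists: +10 each step, so 62, 72, 82, 92, 102 → 112.
Putting it together: 45 goals, 112 assists.

45 goals, 112 assists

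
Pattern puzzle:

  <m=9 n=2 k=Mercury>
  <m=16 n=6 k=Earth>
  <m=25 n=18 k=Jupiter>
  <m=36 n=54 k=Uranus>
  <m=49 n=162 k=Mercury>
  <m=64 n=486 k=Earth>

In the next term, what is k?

Jupiter

K — repeats Mercury → Earth → Jupiter → Uranus: Mercury, Earth, Jupiter, Uranus, Mercury, Earth → Jupiter.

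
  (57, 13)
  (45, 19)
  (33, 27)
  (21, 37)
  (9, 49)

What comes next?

(-3, 63)

First part — −12 each step: 57, 45, 33, 21, 9 → -3.
Second part: differences are 6, 8, 10, … (increasing by 2 each time), so 13, 19, 27, 37, 49 → 63.
Putting it together: (-3, 63).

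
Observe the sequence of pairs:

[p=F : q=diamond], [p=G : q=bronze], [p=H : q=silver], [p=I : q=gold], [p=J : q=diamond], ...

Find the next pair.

[p=K : q=bronze]

P goes F, G, H, I, J → K (letters move forward 1 place in the alphabet).
Q: diamond, bronze, silver, gold, diamond → bronze (repeats diamond → bronze → silver → gold).
So the next pair is [p=K : q=bronze].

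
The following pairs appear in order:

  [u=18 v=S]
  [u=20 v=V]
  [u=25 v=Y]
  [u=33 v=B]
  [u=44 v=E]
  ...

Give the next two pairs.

U: differences are 2, 5, 8, … (increasing by 3 each time); 18, 20, 25, 33, 44 → 58 → 75.
V goes S, V, Y, B, E → H → K (letters move forward 3 places in the alphabet, wrapping Z→A).
So the next two pairs are [u=58 v=H] and [u=75 v=K].

[u=58 v=H], [u=75 v=K]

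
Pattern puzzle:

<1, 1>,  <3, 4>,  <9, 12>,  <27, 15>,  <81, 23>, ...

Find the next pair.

<243, 26>

First coordinate: ×3 each step, so 1, 3, 9, 27, 81 → 243.
Second coordinate: alternating steps +3, +8, +3, +8, …, so 1, 4, 12, 15, 23 → 26.
Putting it together: <243, 26>.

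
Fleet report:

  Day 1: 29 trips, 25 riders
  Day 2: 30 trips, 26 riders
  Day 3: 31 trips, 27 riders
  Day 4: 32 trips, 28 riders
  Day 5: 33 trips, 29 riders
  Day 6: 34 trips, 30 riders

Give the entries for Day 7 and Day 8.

Trips — +1 each step: 29, 30, 31, 32, 33, 34 → 35 → 36.
Riders goes 25, 26, 27, 28, 29, 30 → 31 → 32 (always 4 less than the trips).
So the next two records are 35 trips, 31 riders and 36 trips, 32 riders.

35 trips, 31 riders; 36 trips, 32 riders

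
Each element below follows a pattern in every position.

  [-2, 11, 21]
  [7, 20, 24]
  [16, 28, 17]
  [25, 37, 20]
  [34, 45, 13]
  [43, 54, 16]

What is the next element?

First coordinate — +9 each step: -2, 7, 16, 25, 34, 43 → 52.
Second coordinate: 11, 20, 28, 37, 45, 54 → 62 (alternating steps +9, +8, +9, +8, …).
Third coordinate: 21, 24, 17, 20, 13, 16 → 9 (alternating steps +3, −7, +3, −7, …).
Putting it together: [52, 62, 9].

[52, 62, 9]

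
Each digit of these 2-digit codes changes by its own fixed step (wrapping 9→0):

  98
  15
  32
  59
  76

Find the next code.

93

First digit goes 9, 1, 3, 5, 7 → 9 (+2 each step, mod 10).
Second digit: 8, 5, 2, 9, 6 → 3 (−3 each step, mod 10).
So the next code is 93.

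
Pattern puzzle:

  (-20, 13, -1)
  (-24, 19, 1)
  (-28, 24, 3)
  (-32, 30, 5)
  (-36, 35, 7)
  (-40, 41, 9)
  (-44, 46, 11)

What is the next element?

First component goes -20, -24, -28, -32, -36, -40, -44 → -48 (−4 each step).
Second component: 13, 19, 24, 30, 35, 41, 46 → 52 (alternating steps +6, +5, +6, +5, …).
For the third component, +2 each step: -1, 1, 3, 5, 7, 9, 11 → 13.
Combining the parts gives (-48, 52, 13).

(-48, 52, 13)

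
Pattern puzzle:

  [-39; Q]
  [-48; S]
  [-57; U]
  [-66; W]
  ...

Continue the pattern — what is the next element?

First coordinate: −9 each step; -39, -48, -57, -66 → -75.
For the letter, letters move forward 2 places in the alphabet: Q, S, U, W → Y.
So the next element is [-75; Y].

[-75; Y]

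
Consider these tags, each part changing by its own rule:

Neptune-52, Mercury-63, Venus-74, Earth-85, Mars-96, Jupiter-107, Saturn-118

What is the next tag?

Planet: runs through the planets Mercury→Neptune, so Neptune, Mercury, Venus, Earth, Mars, Jupiter, Saturn → Uranus.
Second component: +11 each step; 52, 63, 74, 85, 96, 107, 118 → 129.
Putting it together: Uranus-129.

Uranus-129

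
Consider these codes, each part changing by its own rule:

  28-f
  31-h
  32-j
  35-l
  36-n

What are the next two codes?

39-p, 40-r

First component: 28, 31, 32, 35, 36 → 39 → 40 (alternating steps +3, +1, +3, +1, …).
For the letter, letters move forward 2 places in the alphabet: f, h, j, l, n → p → r.
Putting the parts together: 39-p and then 40-r.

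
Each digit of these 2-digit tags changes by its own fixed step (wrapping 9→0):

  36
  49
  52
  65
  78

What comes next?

First digit: +1 each step, mod 10; 3, 4, 5, 6, 7 → 8.
Second digit goes 6, 9, 2, 5, 8 → 1 (+3 each step, mod 10).
Combining the parts gives 81.

81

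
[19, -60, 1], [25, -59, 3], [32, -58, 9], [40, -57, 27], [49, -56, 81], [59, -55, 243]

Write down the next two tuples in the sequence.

First value goes 19, 25, 32, 40, 49, 59 → 70 → 82 (differences are 6, 7, 8, … (increasing by 1 each time)).
Second value goes -60, -59, -58, -57, -56, -55 → -54 → -53 (+1 each step).
Third value: 1, 3, 9, 27, 81, 243 → 729 → 2187 (×3 each step).
So the next two tuples are [70, -54, 729] and [82, -53, 2187].

[70, -54, 729], [82, -53, 2187]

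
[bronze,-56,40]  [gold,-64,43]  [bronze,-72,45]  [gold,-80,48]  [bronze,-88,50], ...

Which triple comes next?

Rank: alternates bronze ↔ gold, so bronze, gold, bronze, gold, bronze → gold.
Second coordinate: −8 each step, so -56, -64, -72, -80, -88 → -96.
Third coordinate: alternating steps +3, +2, +3, +2, …, so 40, 43, 45, 48, 50 → 53.
So the next triple is [gold,-96,53].

[gold,-96,53]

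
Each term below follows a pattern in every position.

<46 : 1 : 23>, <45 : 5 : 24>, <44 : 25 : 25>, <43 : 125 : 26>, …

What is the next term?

First coordinate: 46, 45, 44, 43 → 42 (−1 each step).
Second coordinate goes 1, 5, 25, 125 → 625 (×5 each step).
Third coordinate: together with the first coordinate always sums to 69, so 23, 24, 25, 26 → 27.
Putting it together: <42 : 625 : 27>.

<42 : 625 : 27>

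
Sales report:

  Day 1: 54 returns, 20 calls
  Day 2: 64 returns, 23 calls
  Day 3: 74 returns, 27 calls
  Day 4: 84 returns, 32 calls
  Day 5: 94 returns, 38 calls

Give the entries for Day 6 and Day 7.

104 returns, 45 calls; 114 returns, 53 calls

Returns goes 54, 64, 74, 84, 94 → 104 → 114 (+10 each step).
Calls goes 20, 23, 27, 32, 38 → 45 → 53 (differences are 3, 4, 5, … (increasing by 1 each time)).
So the next two rows are 104 returns, 45 calls and 114 returns, 53 calls.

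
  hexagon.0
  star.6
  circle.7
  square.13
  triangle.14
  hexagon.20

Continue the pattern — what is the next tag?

star.21

Shape goes hexagon, star, circle, square, triangle, hexagon → star (repeats hexagon → star → circle → square → triangle).
For the second component, alternating steps +6, +1, +6, +1, …: 0, 6, 7, 13, 14, 20 → 21.
Combining the parts gives star.21.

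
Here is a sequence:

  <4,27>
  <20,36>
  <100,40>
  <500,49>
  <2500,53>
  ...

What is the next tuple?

<12500,62>

First part: ×5 each step; 4, 20, 100, 500, 2500 → 12500.
Second part: alternating steps +9, +4, +9, +4, …, so 27, 36, 40, 49, 53 → 62.
Putting it together: <12500,62>.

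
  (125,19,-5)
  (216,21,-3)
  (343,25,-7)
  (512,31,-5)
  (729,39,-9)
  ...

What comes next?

First component — perfect cubes: 5³, 6³, 7³, …: 125, 216, 343, 512, 729 → 1000.
Second component: differences are 2, 4, 6, … (increasing by 2 each time), so 19, 21, 25, 31, 39 → 49.
Third component: alternating steps +2, −4, +2, −4, …; -5, -3, -7, -5, -9 → -7.
Putting it together: (1000,49,-7).

(1000,49,-7)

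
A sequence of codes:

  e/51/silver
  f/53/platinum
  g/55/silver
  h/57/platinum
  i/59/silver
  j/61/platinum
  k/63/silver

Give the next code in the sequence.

l/65/platinum

Letter goes e, f, g, h, i, j, k → l (letters move forward 1 place in the alphabet).
Second component: +2 each step; 51, 53, 55, 57, 59, 61, 63 → 65.
Metal: alternates silver ↔ platinum, so silver, platinum, silver, platinum, silver, platinum, silver → platinum.
Combining the parts gives l/65/platinum.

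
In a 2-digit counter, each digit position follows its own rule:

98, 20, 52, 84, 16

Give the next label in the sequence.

First digit: +3 each step, mod 10; 9, 2, 5, 8, 1 → 4.
Second digit goes 8, 0, 2, 4, 6 → 8 (+2 each step, mod 10).
Putting it together: 48.

48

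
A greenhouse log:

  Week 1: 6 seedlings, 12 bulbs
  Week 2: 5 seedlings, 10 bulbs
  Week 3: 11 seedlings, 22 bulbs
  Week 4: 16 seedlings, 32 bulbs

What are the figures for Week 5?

27 seedlings, 54 bulbs

Seedlings: each term is the sum of the two before it, so 6, 5, 11, 16 → 27.
Bulbs: always 2 × the seedlings; 12, 10, 22, 32 → 54.
So the next record is 27 seedlings, 54 bulbs.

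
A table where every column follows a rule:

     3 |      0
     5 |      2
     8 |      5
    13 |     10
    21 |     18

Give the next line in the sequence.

34  31

First component — each term is the sum of the two before it: 3, 5, 8, 13, 21 → 34.
For the second component, always 3 less than the first component: 0, 2, 5, 10, 18 → 31.
Combining the parts gives 34  31.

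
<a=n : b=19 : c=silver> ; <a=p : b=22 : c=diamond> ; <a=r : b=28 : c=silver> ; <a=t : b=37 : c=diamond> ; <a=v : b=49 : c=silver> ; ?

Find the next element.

<a=x : b=64 : c=diamond>

A: n, p, r, t, v → x (letters move forward 2 places in the alphabet).
For the b, differences are 3, 6, 9, … (increasing by 3 each time): 19, 22, 28, 37, 49 → 64.
C: alternates silver ↔ diamond; silver, diamond, silver, diamond, silver → diamond.
So the next element is <a=x : b=64 : c=diamond>.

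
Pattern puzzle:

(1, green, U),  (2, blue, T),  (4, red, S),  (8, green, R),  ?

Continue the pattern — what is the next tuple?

First component: ×2 each step, so 1, 2, 4, 8 → 16.
Colour — repeats green → blue → red: green, blue, red, green → blue.
Letter — letters move back 1 place in the alphabet: U, T, S, R → Q.
Combining the parts gives (16, blue, Q).

(16, blue, Q)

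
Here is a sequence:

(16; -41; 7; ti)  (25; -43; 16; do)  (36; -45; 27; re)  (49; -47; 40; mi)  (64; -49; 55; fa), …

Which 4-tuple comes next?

First value — perfect squares: 4², 5², 6², …: 16, 25, 36, 49, 64 → 81.
Second value: −2 each step; -41, -43, -45, -47, -49 → -51.
Third value goes 7, 16, 27, 40, 55 → 72 (always 9 less than the first value).
Note: runs through the solfège scale do→ti, so ti, do, re, mi, fa → sol.
Combining the parts gives (81; -51; 72; sol).

(81; -51; 72; sol)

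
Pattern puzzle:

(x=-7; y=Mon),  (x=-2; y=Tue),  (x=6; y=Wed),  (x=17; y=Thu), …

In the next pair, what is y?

Y — runs through the weekdays Mon→Sun: Mon, Tue, Wed, Thu → Fri.

Fri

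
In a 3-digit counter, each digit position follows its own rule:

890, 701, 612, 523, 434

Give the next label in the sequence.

First digit — −1 each step, mod 10: 8, 7, 6, 5, 4 → 3.
Second digit: 9, 0, 1, 2, 3 → 4 (+1 each step, mod 10).
For the third digit, +1 each step, mod 10: 0, 1, 2, 3, 4 → 5.
Combining the parts gives 345.

345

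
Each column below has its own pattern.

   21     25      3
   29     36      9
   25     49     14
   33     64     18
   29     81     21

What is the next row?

First component: alternating steps +8, −4, +8, −4, …, so 21, 29, 25, 33, 29 → 37.
Second component goes 25, 36, 49, 64, 81 → 100 (perfect squares: 5², 6², 7², …).
Third component: differences are 6, 5, 4, … (decreasing by 1 each time), so 3, 9, 14, 18, 21 → 23.
So the next row is 37  100  23.

37  100  23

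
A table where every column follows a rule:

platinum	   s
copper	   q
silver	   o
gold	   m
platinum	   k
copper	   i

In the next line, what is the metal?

silver

Metal: platinum, copper, silver, gold, platinum, copper → silver (repeats platinum → copper → silver → gold).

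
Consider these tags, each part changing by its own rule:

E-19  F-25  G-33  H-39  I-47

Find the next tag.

J-53

Letter goes E, F, G, H, I → J (letters move forward 1 place in the alphabet).
Second component: alternating steps +6, +8, +6, +8, …; 19, 25, 33, 39, 47 → 53.
Putting it together: J-53.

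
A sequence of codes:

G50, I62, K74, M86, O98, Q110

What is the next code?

S122

Letter: letters move forward 2 places in the alphabet; G, I, K, M, O, Q → S.
Second component: 50, 62, 74, 86, 98, 110 → 122 (+12 each step).
So the next code is S122.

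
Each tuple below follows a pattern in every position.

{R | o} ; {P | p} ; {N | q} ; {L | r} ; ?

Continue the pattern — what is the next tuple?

{J | s}

For the first letter, letters move back 2 places in the alphabet: R, P, N, L → J.
Second letter: letters move forward 1 place in the alphabet; o, p, q, r → s.
Putting it together: {J | s}.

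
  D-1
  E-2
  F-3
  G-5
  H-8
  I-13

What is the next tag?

For the letter, letters move forward 1 place in the alphabet: D, E, F, G, H, I → J.
Second component goes 1, 2, 3, 5, 8, 13 → 21 (each term is the sum of the two before it).
Putting it together: J-21.

J-21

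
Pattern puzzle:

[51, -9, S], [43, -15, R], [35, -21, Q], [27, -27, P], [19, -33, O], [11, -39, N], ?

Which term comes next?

[3, -45, M]

First entry — −8 each step: 51, 43, 35, 27, 19, 11 → 3.
Second entry goes -9, -15, -21, -27, -33, -39 → -45 (−6 each step).
Letter: letters move back 1 place in the alphabet, so S, R, Q, P, O, N → M.
Combining the parts gives [3, -45, M].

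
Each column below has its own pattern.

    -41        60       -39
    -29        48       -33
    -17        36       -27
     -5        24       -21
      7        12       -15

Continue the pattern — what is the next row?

First component — +12 each step: -41, -29, -17, -5, 7 → 19.
Second component: −12 each step, so 60, 48, 36, 24, 12 → 0.
Third component: +6 each step, so -39, -33, -27, -21, -15 → -9.
So the next row is 19  0  -9.

19  0  -9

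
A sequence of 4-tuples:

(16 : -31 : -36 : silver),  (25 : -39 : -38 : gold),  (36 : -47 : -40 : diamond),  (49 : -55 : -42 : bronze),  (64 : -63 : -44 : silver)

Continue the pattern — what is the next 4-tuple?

(81 : -71 : -46 : gold)

For the first part, perfect squares: 4², 5², 6², …: 16, 25, 36, 49, 64 → 81.
Second part goes -31, -39, -47, -55, -63 → -71 (−8 each step).
Third part goes -36, -38, -40, -42, -44 → -46 (−2 each step).
Rank: silver, gold, diamond, bronze, silver → gold (repeats silver → gold → diamond → bronze).
So the next 4-tuple is (81 : -71 : -46 : gold).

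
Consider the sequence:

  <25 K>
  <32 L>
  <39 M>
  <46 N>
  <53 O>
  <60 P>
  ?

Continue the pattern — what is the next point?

First entry — +7 each step: 25, 32, 39, 46, 53, 60 → 67.
Letter — letters move forward 1 place in the alphabet: K, L, M, N, O, P → Q.
So the next point is <67 Q>.

<67 Q>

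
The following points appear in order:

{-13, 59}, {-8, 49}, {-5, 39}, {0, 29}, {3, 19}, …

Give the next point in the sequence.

For the first coordinate, alternating steps +5, +3, +5, +3, …: -13, -8, -5, 0, 3 → 8.
Second coordinate: 59, 49, 39, 29, 19 → 9 (−10 each step).
Putting it together: {8, 9}.

{8, 9}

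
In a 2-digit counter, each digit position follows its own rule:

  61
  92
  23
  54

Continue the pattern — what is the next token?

First digit: +3 each step, mod 10; 6, 9, 2, 5 → 8.
For the second digit, +1 each step, mod 10: 1, 2, 3, 4 → 5.
Combining the parts gives 85.

85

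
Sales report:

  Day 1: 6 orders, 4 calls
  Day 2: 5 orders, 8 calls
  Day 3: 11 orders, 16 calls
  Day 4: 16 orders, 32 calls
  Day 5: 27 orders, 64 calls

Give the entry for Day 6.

43 orders, 128 calls

Orders — each term is the sum of the two before it: 6, 5, 11, 16, 27 → 43.
For the calls, ×2 each step: 4, 8, 16, 32, 64 → 128.
Putting it together: 43 orders, 128 calls.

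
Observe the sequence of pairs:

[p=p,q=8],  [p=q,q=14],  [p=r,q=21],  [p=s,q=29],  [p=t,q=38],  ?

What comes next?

P — letters move forward 1 place in the alphabet: p, q, r, s, t → u.
For the q, differences are 6, 7, 8, … (increasing by 1 each time): 8, 14, 21, 29, 38 → 48.
Combining the parts gives [p=u,q=48].

[p=u,q=48]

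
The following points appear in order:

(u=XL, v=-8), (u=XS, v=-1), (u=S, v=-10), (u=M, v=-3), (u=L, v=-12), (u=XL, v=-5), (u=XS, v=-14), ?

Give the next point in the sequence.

(u=S, v=-7)

U: repeats XL → XS → S → M → L, so XL, XS, S, M, L, XL, XS → S.
V — alternating steps +7, −9, +7, −9, …: -8, -1, -10, -3, -12, -5, -14 → -7.
Combining the parts gives (u=S, v=-7).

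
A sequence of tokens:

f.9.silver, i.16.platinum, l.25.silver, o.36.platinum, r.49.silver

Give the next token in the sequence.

Letter — letters move forward 3 places in the alphabet: f, i, l, o, r → u.
Second component: 9, 16, 25, 36, 49 → 64 (perfect squares: 3², 4², 5², …).
Metal: alternates silver ↔ platinum, so silver, platinum, silver, platinum, silver → platinum.
So the next token is u.64.platinum.

u.64.platinum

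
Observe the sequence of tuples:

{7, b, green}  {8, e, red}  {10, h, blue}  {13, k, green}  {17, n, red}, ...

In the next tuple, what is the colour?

blue

First part — differences are 1, 2, 3, … (increasing by 1 each time): 7, 8, 10, 13, 17 → 22.
Letter goes b, e, h, k, n → q (letters move forward 3 places in the alphabet).
Colour: repeats green → red → blue; green, red, blue, green, red → blue.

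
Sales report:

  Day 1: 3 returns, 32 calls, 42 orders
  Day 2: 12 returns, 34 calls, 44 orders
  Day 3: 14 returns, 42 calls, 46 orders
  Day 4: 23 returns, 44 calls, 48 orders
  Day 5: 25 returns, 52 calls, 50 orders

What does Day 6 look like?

34 returns, 54 calls, 52 orders

Returns: alternating steps +9, +2, +9, +2, …; 3, 12, 14, 23, 25 → 34.
Calls: 32, 34, 42, 44, 52 → 54 (alternating steps +2, +8, +2, +8, …).
For the orders, +2 each step: 42, 44, 46, 48, 50 → 52.
So the next record is 34 returns, 54 calls, 52 orders.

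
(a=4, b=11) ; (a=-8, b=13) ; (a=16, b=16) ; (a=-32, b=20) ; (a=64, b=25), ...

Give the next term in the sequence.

(a=-128, b=31)

A — ×(-2) each step: 4, -8, 16, -32, 64 → -128.
B goes 11, 13, 16, 20, 25 → 31 (differences are 2, 3, 4, … (increasing by 1 each time)).
Combining the parts gives (a=-128, b=31).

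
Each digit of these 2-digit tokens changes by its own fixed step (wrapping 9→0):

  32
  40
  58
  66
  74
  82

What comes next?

90

First digit: +1 each step, mod 10; 3, 4, 5, 6, 7, 8 → 9.
Second digit goes 2, 0, 8, 6, 4, 2 → 0 (−2 each step, mod 10).
So the next token is 90.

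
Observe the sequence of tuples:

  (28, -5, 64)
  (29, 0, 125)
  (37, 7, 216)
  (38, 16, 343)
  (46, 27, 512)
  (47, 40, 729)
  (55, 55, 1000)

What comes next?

(56, 72, 1331)

First part: 28, 29, 37, 38, 46, 47, 55 → 56 (alternating steps +1, +8, +1, +8, …).
Second part: differences are 5, 7, 9, … (increasing by 2 each time), so -5, 0, 7, 16, 27, 40, 55 → 72.
Third part — perfect cubes: 4³, 5³, 6³, …: 64, 125, 216, 343, 512, 729, 1000 → 1331.
Putting it together: (56, 72, 1331).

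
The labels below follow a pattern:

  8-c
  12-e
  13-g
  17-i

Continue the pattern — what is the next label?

First component — alternating steps +4, +1, +4, +1, …: 8, 12, 13, 17 → 18.
For the letter, letters move forward 2 places in the alphabet: c, e, g, i → k.
Putting it together: 18-k.

18-k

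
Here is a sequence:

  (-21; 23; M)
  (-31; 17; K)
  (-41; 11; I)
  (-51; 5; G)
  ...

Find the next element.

For the first part, −10 each step: -21, -31, -41, -51 → -61.
Second part: −6 each step, so 23, 17, 11, 5 → -1.
Letter: M, K, I, G → E (letters move back 2 places in the alphabet).
Putting it together: (-61; -1; E).

(-61; -1; E)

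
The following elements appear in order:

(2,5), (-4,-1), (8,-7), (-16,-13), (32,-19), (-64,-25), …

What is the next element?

(128,-31)

First part — ×(-2) each step: 2, -4, 8, -16, 32, -64 → 128.
Second part: 5, -1, -7, -13, -19, -25 → -31 (−6 each step).
So the next element is (128,-31).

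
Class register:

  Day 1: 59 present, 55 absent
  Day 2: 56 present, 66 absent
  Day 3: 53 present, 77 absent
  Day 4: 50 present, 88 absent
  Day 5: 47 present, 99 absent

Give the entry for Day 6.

Present: −3 each step, so 59, 56, 53, 50, 47 → 44.
For the absent, +11 each step: 55, 66, 77, 88, 99 → 110.
Combining the parts gives 44 present, 110 absent.

44 present, 110 absent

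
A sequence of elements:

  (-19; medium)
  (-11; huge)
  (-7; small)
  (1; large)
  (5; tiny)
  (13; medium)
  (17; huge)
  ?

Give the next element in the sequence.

First entry: alternating steps +8, +4, +8, +4, …; -19, -11, -7, 1, 5, 13, 17 → 25.
Size: medium, huge, small, large, tiny, medium, huge → small (repeats medium → huge → small → large → tiny).
So the next element is (25; small).

(25; small)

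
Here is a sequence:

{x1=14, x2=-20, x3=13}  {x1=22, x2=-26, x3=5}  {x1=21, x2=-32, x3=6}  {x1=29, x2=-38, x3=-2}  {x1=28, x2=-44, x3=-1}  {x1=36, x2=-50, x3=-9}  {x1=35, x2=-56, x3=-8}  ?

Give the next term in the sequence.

{x1=43, x2=-62, x3=-16}

For the x1, alternating steps +8, −1, +8, −1, …: 14, 22, 21, 29, 28, 36, 35 → 43.
X2: −6 each step; -20, -26, -32, -38, -44, -50, -56 → -62.
X3 — together with the x1 always sums to 27: 13, 5, 6, -2, -1, -9, -8 → -16.
So the next term is {x1=43, x2=-62, x3=-16}.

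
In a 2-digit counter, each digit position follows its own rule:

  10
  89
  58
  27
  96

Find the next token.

65

First digit goes 1, 8, 5, 2, 9 → 6 (−3 each step, mod 10).
Second digit — −1 each step, mod 10: 0, 9, 8, 7, 6 → 5.
Combining the parts gives 65.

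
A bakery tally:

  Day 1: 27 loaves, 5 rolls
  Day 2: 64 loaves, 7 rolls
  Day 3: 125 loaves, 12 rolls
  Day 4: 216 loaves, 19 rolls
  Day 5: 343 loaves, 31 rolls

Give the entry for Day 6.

512 loaves, 50 rolls

Loaves: 27, 64, 125, 216, 343 → 512 (perfect cubes: 3³, 4³, 5³, …).
Rolls: each term is the sum of the two before it; 5, 7, 12, 19, 31 → 50.
So the next row is 512 loaves, 50 rolls.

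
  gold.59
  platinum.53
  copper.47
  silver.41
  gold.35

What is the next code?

platinum.29

Metal: repeats gold → platinum → copper → silver; gold, platinum, copper, silver, gold → platinum.
Second component: −6 each step, so 59, 53, 47, 41, 35 → 29.
Combining the parts gives platinum.29.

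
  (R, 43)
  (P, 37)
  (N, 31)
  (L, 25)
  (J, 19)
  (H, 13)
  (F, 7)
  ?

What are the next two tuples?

(D, 1), (B, -5)

For the letter, letters move back 2 places in the alphabet: R, P, N, L, J, H, F → D → B.
Second component — −6 each step: 43, 37, 31, 25, 19, 13, 7 → 1 → -5.
So the next two tuples are (D, 1) and (B, -5).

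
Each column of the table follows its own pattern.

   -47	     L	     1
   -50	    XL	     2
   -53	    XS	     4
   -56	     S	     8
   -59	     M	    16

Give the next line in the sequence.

First component: -47, -50, -53, -56, -59 → -62 (−3 each step).
Size — runs through clothing sizes XS→XL: L, XL, XS, S, M → L.
Third component: ×2 each step; 1, 2, 4, 8, 16 → 32.
So the next line is -62  L  32.

-62  L  32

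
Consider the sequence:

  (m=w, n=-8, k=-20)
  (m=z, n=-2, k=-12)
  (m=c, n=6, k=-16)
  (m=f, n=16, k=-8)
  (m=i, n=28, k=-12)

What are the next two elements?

(m=l, n=42, k=-4), (m=o, n=58, k=-8)

M: letters move forward 3 places in the alphabet, wrapping Z→A, so w, z, c, f, i → l → o.
N — differences are 6, 8, 10, … (increasing by 2 each time): -8, -2, 6, 16, 28 → 42 → 58.
K: alternating steps +8, −4, +8, −4, …; -20, -12, -16, -8, -12 → -4 → -8.
Putting the parts together: (m=l, n=42, k=-4) and then (m=o, n=58, k=-8).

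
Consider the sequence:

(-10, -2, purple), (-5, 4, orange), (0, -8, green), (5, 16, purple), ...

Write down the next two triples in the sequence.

First part — +5 each step: -10, -5, 0, 5 → 10 → 15.
Second part — ×(-2) each step: -2, 4, -8, 16 → -32 → 64.
Colour: repeats purple → orange → green, so purple, orange, green, purple → orange → green.
So the next two triples are (10, -32, orange) and (15, 64, green).

(10, -32, orange), (15, 64, green)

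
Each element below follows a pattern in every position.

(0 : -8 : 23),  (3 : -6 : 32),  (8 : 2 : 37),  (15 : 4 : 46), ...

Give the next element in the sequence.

First slot: 0, 3, 8, 15 → 24 (differences are 3, 5, 7, … (increasing by 2 each time)).
Second slot goes -8, -6, 2, 4 → 12 (alternating steps +2, +8, +2, +8, …).
For the third slot, alternating steps +9, +5, +9, +5, …: 23, 32, 37, 46 → 51.
Putting it together: (24 : 12 : 51).

(24 : 12 : 51)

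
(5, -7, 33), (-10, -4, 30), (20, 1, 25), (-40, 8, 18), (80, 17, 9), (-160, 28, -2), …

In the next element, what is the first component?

First component: 5, -10, 20, -40, 80, -160 → 320 (×(-2) each step).

320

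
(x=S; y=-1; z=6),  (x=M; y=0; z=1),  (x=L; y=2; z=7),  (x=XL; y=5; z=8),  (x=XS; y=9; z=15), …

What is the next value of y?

14

Y: -1, 0, 2, 5, 9 → 14 (differences are 1, 2, 3, … (increasing by 1 each time)).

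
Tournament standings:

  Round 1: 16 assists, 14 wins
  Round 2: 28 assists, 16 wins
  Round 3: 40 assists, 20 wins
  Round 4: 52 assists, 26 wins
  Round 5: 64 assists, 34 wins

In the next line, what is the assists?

Assists goes 16, 28, 40, 52, 64 → 76 (+12 each step).
Wins — differences are 2, 4, 6, … (increasing by 2 each time): 14, 16, 20, 26, 34 → 44.

76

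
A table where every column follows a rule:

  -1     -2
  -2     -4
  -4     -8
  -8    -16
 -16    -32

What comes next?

-32  -64

First component — ×2 each step: -1, -2, -4, -8, -16 → -32.
Second component: always 2 × the first component; -2, -4, -8, -16, -32 → -64.
Putting it together: -32  -64.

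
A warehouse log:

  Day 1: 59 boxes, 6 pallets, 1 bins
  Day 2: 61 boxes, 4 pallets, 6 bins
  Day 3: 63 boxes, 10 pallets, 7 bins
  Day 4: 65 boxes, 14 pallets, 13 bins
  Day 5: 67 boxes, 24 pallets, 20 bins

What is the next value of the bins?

33

Bins — each term is the sum of the two before it: 1, 6, 7, 13, 20 → 33.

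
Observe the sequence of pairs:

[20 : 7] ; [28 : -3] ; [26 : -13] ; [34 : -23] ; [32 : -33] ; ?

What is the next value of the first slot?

40

First slot: alternating steps +8, −2, +8, −2, …, so 20, 28, 26, 34, 32 → 40.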